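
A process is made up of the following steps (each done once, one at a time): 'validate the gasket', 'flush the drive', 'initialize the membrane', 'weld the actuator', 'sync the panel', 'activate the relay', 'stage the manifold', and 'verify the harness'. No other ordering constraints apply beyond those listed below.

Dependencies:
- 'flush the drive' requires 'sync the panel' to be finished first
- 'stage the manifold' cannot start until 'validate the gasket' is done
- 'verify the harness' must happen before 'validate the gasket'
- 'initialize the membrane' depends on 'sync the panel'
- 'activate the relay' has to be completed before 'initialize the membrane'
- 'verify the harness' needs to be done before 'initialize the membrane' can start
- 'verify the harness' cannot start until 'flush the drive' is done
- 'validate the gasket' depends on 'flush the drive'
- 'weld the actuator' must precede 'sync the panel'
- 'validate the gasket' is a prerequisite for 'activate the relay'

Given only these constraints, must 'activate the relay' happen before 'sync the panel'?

No

There is a chain 'sync the panel' → 'flush the drive' → 'validate the gasket' → 'activate the relay', which puts 'sync the panel' before 'activate the relay'.
So 'activate the relay' does not have to come before 'sync the panel' — it cannot.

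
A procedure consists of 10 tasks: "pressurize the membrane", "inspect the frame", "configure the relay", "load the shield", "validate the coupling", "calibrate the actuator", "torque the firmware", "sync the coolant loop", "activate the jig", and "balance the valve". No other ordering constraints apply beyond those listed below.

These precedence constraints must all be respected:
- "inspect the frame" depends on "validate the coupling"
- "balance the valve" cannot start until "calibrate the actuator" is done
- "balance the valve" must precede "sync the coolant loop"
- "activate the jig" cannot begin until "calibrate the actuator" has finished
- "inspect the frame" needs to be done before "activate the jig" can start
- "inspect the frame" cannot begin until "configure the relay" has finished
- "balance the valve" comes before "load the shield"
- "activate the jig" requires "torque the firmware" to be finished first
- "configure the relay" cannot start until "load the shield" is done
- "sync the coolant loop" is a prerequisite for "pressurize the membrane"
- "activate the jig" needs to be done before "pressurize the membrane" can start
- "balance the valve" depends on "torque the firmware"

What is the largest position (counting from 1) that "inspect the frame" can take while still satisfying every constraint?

8

Every task that must follow "inspect the frame" has to come after it. Tracing all chains starting from "inspect the frame", those tasks are: "pressurize the membrane", "activate the jig" — 2 in total.
So at least 2 tasks follow "inspect the frame", putting "inspect the frame" no later than position 8. That position is achievable by scheduling everything else first.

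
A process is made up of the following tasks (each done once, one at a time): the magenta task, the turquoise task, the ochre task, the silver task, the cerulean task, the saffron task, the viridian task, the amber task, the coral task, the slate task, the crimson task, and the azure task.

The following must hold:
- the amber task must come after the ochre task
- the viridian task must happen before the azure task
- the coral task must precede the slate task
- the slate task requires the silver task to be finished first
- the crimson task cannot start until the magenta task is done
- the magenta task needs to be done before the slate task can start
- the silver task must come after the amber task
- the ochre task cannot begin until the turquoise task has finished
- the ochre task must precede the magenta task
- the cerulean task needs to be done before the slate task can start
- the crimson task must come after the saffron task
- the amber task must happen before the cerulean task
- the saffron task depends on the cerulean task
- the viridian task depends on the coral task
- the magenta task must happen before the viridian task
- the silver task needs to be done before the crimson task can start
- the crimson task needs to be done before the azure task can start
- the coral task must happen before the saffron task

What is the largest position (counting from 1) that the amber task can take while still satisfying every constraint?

Following every chain forward from the amber task, the tasks that must come later are the silver task, the cerulean task, the saffron task, the slate task, the crimson task, the azure task — 6 of them.
With 6 mandatory successors out of 12 tasks total, the latest slot for the amber task is 12−6 = 6, and it's reachable by doing all non-successors before the amber task.

6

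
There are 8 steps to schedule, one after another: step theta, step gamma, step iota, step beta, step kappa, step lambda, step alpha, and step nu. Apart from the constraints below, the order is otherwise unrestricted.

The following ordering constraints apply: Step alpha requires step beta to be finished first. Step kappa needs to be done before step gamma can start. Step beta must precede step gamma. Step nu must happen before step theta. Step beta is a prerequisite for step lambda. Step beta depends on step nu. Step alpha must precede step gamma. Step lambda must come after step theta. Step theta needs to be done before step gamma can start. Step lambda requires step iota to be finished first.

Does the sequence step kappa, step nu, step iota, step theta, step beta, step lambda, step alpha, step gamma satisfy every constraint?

Going through the constraints one by one, each required predecessor appears earlier in the sequence than its dependent — e.g. step kappa (position 1) is before step gamma (position 8), as required.

Yes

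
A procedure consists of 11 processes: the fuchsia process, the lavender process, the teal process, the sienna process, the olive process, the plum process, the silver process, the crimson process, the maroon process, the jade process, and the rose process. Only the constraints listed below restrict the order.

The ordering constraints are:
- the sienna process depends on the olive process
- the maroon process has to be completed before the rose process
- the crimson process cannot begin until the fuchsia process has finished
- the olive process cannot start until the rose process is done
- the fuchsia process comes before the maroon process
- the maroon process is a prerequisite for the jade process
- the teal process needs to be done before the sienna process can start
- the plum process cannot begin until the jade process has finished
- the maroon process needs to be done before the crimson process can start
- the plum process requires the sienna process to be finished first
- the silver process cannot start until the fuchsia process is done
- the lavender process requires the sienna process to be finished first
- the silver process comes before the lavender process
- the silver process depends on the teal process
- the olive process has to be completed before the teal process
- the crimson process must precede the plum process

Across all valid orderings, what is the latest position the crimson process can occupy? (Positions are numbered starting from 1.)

10

The only process forced after the crimson process (directly or by a chain) is the plum process.
So at least 1 process follows the crimson process, putting the crimson process no later than position 10. That position is achievable by scheduling everything else first.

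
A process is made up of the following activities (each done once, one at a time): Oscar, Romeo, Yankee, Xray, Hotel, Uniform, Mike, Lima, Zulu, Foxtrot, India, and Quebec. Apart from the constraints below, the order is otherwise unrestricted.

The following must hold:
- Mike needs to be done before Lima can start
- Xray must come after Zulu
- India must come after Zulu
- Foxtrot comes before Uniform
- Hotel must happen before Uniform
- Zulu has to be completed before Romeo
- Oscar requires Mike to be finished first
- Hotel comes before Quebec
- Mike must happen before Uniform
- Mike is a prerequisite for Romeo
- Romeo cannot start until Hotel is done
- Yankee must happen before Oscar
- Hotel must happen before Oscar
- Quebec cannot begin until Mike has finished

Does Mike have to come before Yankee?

Mike and Yankee are not related by any chain of constraints.
A valid ordering placing Yankee before Mike exists, so the answer is no.

No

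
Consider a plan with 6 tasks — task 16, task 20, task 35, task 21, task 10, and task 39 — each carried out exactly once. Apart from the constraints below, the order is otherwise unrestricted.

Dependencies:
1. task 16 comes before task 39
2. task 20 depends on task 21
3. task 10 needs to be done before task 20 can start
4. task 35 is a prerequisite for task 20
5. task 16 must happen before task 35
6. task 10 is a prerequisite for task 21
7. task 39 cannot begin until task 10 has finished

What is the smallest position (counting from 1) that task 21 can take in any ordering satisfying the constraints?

The only task forced before task 21 (directly or transitively) is task 10.
So at minimum 1 task comes before task 21, putting task 21 no earlier than position 2. That position is achievable by scheduling exactly that predecessor first.

2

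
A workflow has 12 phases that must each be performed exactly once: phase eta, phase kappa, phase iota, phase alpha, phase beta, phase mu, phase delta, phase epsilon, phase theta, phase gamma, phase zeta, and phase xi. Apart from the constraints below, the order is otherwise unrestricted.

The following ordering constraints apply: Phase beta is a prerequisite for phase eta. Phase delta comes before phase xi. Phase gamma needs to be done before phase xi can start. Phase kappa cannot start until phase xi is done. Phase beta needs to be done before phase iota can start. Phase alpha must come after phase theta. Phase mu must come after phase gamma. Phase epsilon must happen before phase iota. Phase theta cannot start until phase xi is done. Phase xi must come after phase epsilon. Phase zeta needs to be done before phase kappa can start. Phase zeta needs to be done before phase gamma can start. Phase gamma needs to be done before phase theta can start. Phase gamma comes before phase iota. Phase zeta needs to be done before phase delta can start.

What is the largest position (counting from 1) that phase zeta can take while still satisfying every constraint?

Following every chain forward from phase zeta, the phases that must come later are phase kappa, phase iota, phase alpha, phase mu, phase delta, phase theta, phase gamma, phase xi — 8 of them.
With 8 mandatory successors out of 12 phases total, the latest slot for phase zeta is 12−8 = 4, and it's reachable by doing all non-successors before phase zeta.

4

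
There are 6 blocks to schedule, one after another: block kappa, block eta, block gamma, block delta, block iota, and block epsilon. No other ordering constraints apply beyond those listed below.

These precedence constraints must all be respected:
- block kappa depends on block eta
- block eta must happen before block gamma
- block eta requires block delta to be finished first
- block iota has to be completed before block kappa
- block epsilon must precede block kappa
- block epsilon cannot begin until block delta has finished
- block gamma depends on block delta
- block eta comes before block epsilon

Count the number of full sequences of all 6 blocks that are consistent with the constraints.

The blocks with no prerequisites are block delta, block iota; any of them can be placed first.
Counting all ways to extend the partial order to a total order gives 14.

14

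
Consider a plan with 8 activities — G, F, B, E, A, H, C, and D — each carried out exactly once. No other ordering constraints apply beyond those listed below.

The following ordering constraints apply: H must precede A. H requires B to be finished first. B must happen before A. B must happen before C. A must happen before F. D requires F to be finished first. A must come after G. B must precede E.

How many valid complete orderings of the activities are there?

The activities with no prerequisites are G, B; any of them can be placed first.
Systematically extending each partial ordering one activity at a time and counting, there are 114 complete orderings.

114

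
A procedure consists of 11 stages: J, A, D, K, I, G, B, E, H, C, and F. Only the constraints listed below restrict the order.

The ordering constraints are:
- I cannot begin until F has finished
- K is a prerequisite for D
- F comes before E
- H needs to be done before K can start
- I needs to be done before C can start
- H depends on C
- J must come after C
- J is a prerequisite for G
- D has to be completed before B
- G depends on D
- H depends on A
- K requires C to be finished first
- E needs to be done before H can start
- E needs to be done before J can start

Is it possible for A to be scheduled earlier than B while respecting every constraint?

The constraints force A before B, so yes — every valid ordering has A earlier.

Yes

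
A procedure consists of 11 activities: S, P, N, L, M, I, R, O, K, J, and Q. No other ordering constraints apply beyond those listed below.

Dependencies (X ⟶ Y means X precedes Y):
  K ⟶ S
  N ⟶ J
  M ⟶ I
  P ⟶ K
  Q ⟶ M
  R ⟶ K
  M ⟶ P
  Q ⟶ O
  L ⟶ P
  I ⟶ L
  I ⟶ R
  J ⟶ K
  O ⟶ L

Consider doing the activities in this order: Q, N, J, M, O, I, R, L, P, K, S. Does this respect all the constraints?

Checking each listed constraint against this order: for instance, J is in position 3 and K in position 10, so that constraint holds — and the remaining constraints check out the same way.

Yes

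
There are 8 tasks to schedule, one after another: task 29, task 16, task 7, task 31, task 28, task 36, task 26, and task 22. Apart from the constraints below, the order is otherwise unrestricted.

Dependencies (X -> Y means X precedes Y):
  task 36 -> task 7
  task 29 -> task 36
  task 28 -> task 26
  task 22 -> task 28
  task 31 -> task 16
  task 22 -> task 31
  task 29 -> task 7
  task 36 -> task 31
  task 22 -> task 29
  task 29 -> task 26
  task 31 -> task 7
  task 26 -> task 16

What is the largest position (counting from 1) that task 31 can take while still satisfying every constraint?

6

Every task that must follow task 31 has to come after it. Tracing all chains starting from task 31, those tasks are: task 16, task 7 — 2 in total.
So at least 2 tasks follow task 31, putting task 31 no later than position 6. That position is achievable by scheduling everything else first.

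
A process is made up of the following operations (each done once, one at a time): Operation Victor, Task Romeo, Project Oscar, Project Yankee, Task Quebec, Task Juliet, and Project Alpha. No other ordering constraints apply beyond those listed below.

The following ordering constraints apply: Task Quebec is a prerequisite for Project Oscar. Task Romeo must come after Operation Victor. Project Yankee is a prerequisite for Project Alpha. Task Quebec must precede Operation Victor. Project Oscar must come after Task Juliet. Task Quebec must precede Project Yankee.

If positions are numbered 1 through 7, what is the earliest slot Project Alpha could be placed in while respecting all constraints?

Every operation that must precede Project Alpha has to come before it. Tracing all chains that end at Project Alpha, those operations are: Project Yankee, Task Quebec — 2 in total.
With 2 mandatory predecessors, the earliest Project Alpha can sit is position 2+1 = 3, and placing just those 2 first achieves it.

3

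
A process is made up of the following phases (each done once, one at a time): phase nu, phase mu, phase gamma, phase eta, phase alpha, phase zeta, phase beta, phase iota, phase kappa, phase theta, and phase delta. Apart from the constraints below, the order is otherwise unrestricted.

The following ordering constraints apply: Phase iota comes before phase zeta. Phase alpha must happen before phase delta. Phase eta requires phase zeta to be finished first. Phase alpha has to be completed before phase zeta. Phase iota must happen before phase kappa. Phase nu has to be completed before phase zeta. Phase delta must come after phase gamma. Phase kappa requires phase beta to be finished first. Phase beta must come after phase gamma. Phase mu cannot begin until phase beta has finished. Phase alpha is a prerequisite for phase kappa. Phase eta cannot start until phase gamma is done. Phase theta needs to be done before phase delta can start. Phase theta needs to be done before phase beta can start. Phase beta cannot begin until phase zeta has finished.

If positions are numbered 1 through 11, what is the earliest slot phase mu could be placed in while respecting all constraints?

8

Every phase that must precede phase mu has to come before it. Tracing all chains that end at phase mu, those phases are: phase nu, phase gamma, phase alpha, phase zeta, phase beta, phase iota, phase theta — 7 in total.
So at minimum 7 phases come before phase mu, putting phase mu no earlier than position 8. That position is achievable by scheduling exactly those predecessors first.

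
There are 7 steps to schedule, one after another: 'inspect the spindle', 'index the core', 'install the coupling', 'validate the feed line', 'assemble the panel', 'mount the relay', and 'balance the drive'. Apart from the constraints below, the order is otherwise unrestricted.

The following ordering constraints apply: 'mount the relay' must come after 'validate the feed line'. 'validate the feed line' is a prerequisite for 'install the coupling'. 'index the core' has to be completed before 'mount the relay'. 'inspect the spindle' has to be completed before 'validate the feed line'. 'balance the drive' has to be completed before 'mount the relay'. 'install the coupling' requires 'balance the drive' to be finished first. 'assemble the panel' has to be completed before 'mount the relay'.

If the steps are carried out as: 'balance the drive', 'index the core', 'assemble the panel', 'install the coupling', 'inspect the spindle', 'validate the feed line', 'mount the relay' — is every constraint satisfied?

No

Here 'validate the feed line' comes after 'install the coupling'.
But one of the constraints requires 'validate the feed line' before 'install the coupling', so this ordering violates it.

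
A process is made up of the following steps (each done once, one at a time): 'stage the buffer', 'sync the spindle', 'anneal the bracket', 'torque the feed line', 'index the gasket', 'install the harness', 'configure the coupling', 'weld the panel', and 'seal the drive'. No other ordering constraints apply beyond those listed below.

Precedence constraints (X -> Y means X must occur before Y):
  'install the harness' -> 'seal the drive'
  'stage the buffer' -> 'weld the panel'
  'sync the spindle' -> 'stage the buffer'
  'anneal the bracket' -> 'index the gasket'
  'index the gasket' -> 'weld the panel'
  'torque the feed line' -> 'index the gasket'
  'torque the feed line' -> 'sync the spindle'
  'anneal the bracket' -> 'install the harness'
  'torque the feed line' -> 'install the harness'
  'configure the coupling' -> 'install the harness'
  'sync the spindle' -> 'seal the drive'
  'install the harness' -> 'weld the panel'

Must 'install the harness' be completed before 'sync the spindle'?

No

No chain of constraints connects 'install the harness' to 'sync the spindle' in either direction.
So 'install the harness' can come before 'sync the spindle' or after — it is not forced.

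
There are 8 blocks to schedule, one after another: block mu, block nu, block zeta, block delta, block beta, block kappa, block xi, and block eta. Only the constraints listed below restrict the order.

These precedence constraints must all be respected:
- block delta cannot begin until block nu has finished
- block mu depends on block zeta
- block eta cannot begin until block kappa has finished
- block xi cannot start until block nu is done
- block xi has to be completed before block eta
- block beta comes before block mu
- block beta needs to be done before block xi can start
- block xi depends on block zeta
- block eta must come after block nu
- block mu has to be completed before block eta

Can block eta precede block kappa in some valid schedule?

There is a dependency chain block kappa → block eta, so block eta always comes after block kappa.
Hence block eta can never be scheduled before block kappa.

No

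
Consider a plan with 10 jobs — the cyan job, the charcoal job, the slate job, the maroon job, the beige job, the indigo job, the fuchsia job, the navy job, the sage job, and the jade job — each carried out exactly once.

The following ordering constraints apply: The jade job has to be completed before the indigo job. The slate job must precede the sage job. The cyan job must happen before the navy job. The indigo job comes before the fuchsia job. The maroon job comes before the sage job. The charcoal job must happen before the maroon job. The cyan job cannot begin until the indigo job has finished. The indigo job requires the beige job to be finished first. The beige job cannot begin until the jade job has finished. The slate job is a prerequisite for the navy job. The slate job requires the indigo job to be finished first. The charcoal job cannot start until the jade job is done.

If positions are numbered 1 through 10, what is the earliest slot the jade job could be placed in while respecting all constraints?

1

The jade job has no prerequisites at all, so it can go in position 1.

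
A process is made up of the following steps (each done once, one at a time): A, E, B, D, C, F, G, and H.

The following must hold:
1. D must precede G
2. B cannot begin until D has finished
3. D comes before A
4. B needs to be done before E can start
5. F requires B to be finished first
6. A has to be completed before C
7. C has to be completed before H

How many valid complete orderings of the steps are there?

D is the only step with nothing required before it, so every ordering starts there.
Counting all ways to extend the partial order to a total order gives 280.

280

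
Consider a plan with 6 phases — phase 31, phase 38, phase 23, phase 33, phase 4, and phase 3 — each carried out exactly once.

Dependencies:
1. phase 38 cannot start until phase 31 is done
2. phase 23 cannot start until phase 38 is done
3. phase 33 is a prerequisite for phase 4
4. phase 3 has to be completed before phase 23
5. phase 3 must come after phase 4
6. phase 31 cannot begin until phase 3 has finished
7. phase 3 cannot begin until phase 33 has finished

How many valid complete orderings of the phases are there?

Only phase 33 has no prerequisites, so it must go first.
Every phase is then forced in turn, so only 1 complete ordering is consistent with the constraints.

1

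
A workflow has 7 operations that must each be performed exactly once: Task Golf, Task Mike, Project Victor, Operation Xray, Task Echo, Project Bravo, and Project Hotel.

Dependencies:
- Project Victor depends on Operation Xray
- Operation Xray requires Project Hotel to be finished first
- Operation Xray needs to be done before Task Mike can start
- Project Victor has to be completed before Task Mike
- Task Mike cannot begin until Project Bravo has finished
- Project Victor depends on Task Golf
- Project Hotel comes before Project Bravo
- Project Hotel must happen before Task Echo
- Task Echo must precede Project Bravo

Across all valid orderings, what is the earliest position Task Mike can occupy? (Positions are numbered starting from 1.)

Working backwards through the constraints from Task Mike, its full set of required predecessors is Task Golf, Project Victor, Operation Xray, Task Echo, Project Bravo, Project Hotel — 6 of them.
With 6 mandatory predecessors, the earliest Task Mike can sit is position 6+1 = 7, and placing just those 6 first achieves it.

7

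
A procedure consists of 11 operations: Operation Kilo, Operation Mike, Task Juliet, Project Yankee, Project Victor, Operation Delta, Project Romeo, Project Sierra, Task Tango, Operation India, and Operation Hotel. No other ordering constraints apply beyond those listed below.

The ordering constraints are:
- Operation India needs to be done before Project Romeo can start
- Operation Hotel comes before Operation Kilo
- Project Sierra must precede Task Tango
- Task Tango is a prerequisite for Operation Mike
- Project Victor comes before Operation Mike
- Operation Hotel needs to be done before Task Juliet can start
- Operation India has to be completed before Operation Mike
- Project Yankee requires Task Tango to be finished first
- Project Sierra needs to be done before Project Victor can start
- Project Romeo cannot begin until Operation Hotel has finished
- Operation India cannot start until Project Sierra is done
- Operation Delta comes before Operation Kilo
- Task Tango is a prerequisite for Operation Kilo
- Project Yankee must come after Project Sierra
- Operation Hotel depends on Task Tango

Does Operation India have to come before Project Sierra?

In fact the dependencies run the other way: Project Sierra → Operation India.
So Operation India never precedes Project Sierra.

No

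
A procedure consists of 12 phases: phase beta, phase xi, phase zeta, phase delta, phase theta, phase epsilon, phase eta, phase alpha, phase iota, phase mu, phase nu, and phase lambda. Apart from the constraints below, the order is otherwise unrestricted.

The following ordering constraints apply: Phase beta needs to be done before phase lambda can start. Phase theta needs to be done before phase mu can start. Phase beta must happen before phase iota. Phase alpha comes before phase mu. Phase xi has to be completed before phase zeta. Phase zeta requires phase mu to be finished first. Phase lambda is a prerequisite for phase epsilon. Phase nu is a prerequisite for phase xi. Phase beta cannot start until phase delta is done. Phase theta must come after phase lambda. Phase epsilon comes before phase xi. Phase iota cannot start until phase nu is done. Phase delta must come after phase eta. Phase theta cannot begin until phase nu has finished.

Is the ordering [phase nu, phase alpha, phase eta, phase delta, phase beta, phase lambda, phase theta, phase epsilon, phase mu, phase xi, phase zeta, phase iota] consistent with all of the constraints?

Yes

Checking each listed constraint against this order: for instance, phase nu is in position 1 and phase iota in position 12, so that constraint holds — and the remaining constraints check out the same way.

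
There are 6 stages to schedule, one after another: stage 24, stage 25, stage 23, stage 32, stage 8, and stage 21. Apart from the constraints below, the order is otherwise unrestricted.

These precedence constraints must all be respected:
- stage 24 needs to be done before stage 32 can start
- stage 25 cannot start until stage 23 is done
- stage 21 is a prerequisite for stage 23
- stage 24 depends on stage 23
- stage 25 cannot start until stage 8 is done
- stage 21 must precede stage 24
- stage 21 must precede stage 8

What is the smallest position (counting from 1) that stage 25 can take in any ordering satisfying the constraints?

Working backwards through the constraints from stage 25, its full set of required predecessors is stage 23, stage 8, stage 21 — 3 of them.
With 3 mandatory predecessors, the earliest stage 25 can sit is position 3+1 = 4, and placing just those 3 first achieves it.

4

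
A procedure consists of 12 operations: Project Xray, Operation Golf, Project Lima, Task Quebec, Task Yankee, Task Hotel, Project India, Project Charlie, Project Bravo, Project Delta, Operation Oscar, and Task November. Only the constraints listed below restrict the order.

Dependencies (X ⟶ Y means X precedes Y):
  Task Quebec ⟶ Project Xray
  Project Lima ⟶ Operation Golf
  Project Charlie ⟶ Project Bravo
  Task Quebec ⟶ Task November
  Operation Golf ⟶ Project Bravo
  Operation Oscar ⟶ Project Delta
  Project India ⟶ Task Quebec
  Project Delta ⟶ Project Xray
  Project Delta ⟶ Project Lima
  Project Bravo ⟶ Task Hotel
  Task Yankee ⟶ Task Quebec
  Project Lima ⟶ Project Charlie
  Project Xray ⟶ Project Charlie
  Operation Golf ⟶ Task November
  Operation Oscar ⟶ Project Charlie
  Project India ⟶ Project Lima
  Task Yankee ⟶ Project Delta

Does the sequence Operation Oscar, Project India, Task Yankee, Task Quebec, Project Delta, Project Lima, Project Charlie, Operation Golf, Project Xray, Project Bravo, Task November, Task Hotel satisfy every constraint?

Here Project Xray comes after Project Charlie.
Since Project Xray is required before Project Charlie, the ordering is invalid.

No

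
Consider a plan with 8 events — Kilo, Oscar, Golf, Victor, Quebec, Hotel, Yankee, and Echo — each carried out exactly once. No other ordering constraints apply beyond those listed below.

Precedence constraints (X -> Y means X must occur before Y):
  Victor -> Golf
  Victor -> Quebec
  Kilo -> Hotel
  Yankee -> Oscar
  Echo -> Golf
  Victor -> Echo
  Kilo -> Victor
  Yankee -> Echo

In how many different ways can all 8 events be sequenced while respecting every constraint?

The events with no prerequisites are Kilo, Yankee; any of them can be placed first.
Enumerating by repeatedly choosing an available event (one whose prerequisites are all placed) gives 315 distinct complete orderings.

315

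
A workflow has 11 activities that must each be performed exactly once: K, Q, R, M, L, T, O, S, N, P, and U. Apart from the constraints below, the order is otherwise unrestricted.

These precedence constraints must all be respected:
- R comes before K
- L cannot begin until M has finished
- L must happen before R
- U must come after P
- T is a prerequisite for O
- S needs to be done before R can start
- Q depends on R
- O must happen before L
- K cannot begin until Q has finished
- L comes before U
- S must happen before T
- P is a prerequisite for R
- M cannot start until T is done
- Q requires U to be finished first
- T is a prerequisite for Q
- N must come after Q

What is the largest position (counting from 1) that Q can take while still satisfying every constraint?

9

The activities that are forced after Q, directly or by a chain of constraints, are K, N. That's 2 activities.
So at least 2 activities follow Q, putting Q no later than position 9. That position is achievable by scheduling everything else first.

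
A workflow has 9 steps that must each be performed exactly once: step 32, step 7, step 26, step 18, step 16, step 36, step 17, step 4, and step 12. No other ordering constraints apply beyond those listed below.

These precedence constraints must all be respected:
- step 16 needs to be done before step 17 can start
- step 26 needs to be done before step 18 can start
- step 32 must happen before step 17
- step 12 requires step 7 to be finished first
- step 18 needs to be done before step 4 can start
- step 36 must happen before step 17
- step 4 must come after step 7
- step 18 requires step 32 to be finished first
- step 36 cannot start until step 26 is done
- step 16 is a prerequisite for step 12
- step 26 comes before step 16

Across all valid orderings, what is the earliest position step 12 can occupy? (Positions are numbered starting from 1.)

Working backwards through the constraints from step 12, its full set of required predecessors is step 7, step 26, step 16 — 3 of them.
With 3 mandatory predecessors, the earliest step 12 can sit is position 3+1 = 4, and placing just those 3 first achieves it.

4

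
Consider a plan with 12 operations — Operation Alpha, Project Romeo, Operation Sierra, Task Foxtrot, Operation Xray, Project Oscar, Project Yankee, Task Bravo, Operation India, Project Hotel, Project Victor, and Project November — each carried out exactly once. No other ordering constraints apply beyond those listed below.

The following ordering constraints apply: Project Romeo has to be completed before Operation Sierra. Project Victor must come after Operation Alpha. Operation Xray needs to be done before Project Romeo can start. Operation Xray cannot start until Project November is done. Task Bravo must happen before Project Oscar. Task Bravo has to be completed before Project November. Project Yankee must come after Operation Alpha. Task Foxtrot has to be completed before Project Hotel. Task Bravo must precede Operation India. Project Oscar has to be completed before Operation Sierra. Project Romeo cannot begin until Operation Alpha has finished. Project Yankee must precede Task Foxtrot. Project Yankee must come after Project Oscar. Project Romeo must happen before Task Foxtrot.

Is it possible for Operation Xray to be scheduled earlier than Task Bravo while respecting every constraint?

No

Following Task Bravo → Project November → Operation Xray, Task Bravo must precede Operation Xray in every valid ordering.
So no valid ordering can have Operation Xray before Task Bravo.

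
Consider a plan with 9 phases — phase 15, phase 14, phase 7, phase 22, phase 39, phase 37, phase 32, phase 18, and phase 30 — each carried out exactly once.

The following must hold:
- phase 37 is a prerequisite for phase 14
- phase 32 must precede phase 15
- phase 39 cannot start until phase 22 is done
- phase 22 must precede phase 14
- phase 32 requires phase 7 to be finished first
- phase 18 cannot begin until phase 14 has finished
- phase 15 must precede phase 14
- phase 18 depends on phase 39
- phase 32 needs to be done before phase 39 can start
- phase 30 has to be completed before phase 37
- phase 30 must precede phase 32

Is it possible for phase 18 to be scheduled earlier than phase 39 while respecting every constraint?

No

There is a dependency chain phase 39 → phase 18, so phase 18 always comes after phase 39.
Hence phase 18 can never be scheduled before phase 39.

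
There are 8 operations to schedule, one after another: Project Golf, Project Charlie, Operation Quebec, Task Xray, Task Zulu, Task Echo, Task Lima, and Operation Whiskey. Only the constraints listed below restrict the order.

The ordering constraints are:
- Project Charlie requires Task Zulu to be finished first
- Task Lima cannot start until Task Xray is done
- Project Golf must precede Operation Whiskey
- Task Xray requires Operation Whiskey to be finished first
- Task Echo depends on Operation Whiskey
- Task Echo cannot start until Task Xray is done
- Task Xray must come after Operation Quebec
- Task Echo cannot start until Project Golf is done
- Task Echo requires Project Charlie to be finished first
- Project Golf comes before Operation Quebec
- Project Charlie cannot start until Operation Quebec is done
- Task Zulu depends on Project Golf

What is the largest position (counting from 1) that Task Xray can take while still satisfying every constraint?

Following every chain forward from Task Xray, the operations that must come later are Task Echo, Task Lima — 2 of them.
So at least 2 operations follow Task Xray, putting Task Xray no later than position 6. That position is achievable by scheduling everything else first.

6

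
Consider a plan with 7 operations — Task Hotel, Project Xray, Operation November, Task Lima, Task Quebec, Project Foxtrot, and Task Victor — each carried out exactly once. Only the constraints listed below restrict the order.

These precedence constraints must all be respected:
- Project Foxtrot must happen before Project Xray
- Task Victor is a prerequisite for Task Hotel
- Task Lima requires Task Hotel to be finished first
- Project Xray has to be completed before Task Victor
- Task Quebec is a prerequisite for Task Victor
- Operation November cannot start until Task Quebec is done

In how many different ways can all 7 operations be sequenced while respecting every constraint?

The operations with no prerequisites are Task Quebec, Project Foxtrot; any of them can be placed first.
Systematically extending each partial ordering one operation at a time and counting, there are 15 complete orderings.

15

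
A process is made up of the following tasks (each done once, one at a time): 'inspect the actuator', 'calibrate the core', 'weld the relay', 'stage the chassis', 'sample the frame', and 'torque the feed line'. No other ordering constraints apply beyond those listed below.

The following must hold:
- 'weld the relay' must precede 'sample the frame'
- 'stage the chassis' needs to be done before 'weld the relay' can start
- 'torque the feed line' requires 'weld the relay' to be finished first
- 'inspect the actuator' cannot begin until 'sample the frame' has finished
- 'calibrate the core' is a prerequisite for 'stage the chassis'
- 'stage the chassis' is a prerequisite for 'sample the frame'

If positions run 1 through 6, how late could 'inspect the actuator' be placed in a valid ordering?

No constraint forces any task after 'inspect the actuator', so it can be placed last, in position 6.

6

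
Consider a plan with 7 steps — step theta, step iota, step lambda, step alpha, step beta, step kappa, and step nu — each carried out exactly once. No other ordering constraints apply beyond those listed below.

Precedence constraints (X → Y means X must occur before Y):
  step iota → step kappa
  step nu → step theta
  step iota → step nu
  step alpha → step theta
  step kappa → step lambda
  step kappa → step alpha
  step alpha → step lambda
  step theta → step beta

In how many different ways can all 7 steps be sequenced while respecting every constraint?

10

Only step iota has no prerequisites, so it must go first.
Systematically extending each partial ordering one step at a time and counting, there are 10 complete orderings.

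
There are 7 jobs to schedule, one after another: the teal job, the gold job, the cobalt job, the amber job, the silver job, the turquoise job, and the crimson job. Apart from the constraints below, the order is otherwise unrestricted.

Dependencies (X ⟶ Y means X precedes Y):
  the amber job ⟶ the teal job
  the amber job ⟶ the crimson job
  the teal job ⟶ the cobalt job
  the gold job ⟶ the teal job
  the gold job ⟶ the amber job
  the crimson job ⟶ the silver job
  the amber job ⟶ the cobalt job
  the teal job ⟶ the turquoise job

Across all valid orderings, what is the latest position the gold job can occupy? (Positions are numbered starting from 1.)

Following every chain forward from the gold job, the jobs that must come later are the teal job, the cobalt job, the amber job, the silver job, the turquoise job, the crimson job — 6 of them.
So at least 6 jobs follow the gold job, putting the gold job no later than position 1. That position is achievable by scheduling everything else first.

1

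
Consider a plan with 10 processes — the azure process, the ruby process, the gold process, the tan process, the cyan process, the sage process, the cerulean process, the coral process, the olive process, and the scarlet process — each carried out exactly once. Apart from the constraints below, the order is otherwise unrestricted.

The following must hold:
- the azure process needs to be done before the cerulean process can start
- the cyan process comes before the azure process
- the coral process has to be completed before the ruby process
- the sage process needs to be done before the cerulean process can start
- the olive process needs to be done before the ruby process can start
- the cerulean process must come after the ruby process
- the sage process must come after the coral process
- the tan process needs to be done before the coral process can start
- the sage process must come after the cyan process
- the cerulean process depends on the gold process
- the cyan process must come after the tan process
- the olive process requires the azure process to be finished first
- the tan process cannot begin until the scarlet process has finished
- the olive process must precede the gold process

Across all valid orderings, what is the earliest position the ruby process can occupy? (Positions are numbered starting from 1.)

Working backwards through the constraints from the ruby process, its full set of required predecessors is the azure process, the tan process, the cyan process, the coral process, the olive process, the scarlet process — 6 of them.
So at minimum 6 processes come before the ruby process, putting the ruby process no earlier than position 7. That position is achievable by scheduling exactly those predecessors first.

7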